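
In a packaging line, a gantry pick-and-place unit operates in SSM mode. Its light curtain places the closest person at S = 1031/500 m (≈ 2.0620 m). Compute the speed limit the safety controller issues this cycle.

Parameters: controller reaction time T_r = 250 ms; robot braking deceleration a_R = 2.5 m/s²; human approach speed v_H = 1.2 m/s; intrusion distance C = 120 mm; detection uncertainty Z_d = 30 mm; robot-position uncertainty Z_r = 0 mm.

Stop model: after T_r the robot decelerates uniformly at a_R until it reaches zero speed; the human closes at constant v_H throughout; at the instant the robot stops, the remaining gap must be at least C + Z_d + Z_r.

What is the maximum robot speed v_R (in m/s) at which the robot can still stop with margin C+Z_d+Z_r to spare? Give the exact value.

quadratic (1/5)·v² + (73/100)·v + (-403/250) = 0
  disc = (73/100)² − 4·(1/5)·(-403/250) = 729/400 ; √disc = 27/20
  v_R = (−(73/100) + 27/20) / (2·(1/5)) = 31/20 m/s
check:
braking lasts T_s = (31/20)/(5/2) = 0.6200 s
robot covers v_R·T_r = 1.5500·0.2500 = 0.3875 m before braking
robot under decel: 1.5500²/(2·2.5000) = 0.4805 m
person approaches 1.2000·(0.2500+0.6200) = 1.0440 m
margins: 0.1200+0.0300+0.0000 = 0.1500 m
sum ≈ 0.3875+0.4805+1.0440+0.1500 ≈ 2.0620 m = S ✓

v_R_max = 31/20 m/s = 1.5500 m/s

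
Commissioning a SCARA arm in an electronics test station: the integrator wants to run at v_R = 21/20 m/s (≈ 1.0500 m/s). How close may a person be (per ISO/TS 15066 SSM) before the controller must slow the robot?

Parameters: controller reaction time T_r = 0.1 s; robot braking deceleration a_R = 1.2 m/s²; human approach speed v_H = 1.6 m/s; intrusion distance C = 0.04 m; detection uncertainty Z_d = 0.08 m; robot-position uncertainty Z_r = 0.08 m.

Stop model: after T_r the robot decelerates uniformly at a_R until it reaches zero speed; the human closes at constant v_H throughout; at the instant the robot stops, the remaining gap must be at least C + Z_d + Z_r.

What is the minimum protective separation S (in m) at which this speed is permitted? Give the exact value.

S_min = 3719/1600 m = 2.3244 m

braking lasts T_s = (21/20)/(6/5) = 0.8750 s
robot in T_r: 1.0500·0.1000 = 0.1050 m
robot covers 1.0500·0.8750 − ½·1.2000·0.8750² = 0.4594 m while stopping
human closes 1.6000·0.9750 = 1.5600 m
residual clearance needed = 0.0400+0.0800+0.0800 = 0.2000 m
S_min ≈ 0.1050+0.4594+1.5600+0.2000  ⇒  S_min = 3719/1600 m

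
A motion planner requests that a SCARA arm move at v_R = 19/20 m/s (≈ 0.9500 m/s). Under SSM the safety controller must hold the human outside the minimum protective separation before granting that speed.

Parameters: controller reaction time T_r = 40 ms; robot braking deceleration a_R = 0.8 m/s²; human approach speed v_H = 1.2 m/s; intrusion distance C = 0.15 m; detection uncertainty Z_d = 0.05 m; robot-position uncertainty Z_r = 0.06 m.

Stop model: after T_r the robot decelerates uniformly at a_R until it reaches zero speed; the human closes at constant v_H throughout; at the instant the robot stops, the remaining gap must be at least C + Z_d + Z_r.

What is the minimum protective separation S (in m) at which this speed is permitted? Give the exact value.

braking lasts T_s = (19/20)/(4/5) = 1.1875 s
robot in T_r: 0.9500·0.0400 = 0.0380 m
robot under decel: 0.9500²/(2·0.8000) = 0.5641 m
person approaches 1.2000·(0.0400+1.1875) = 1.4730 m
margins: 0.1500+0.0500+0.0600 = 0.2600 m
S_min ≈ 0.0380+0.5641+1.4730+0.2600  ⇒  S_min = 37361/16000 m

S_min = 37361/16000 m = 2.3351 m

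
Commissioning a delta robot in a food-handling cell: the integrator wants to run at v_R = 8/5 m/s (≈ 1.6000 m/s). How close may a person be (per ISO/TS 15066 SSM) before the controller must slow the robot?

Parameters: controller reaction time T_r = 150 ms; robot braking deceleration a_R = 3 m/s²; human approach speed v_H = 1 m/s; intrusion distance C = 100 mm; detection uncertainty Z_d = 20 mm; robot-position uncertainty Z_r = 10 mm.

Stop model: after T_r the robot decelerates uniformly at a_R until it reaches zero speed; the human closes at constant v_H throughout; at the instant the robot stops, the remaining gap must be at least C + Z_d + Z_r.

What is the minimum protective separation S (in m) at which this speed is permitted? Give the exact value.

S_min = 37/25 m = 1.4800 m

T_s = v_R/a_R = (8/5)/3 = 0.5333 s
robot covers v_R·T_r = 1.6000·0.1500 = 0.2400 m before braking
robot under decel: 1.6000²/(2·3.0000) = 0.4267 m
human over T_r+T_s: 1.0000·(0.1500+0.5333) = 0.6833 m
margins: 0.1000+0.0200+0.0100 = 0.1300 m
S_min ≈ 0.2400+0.4267+0.6833+0.1300  ⇒  S_min = 37/25 m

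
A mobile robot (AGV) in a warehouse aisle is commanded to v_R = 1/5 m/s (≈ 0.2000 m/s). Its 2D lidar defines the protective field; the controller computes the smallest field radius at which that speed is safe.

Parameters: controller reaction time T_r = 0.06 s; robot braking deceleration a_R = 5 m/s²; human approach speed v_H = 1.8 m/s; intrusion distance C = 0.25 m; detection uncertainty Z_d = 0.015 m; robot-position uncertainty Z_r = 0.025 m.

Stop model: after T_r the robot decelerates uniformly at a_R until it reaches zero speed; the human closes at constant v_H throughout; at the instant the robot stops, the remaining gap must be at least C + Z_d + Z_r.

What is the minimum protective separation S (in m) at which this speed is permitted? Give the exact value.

braking lasts T_s = (1/5)/5 = 0.0400 s
robot in T_r: 0.2000·0.0600 = 0.0120 m
robot covers 0.2000·0.0400 − ½·5.0000·0.0400² = 0.0040 m while stopping
human closes 1.8000·0.1000 = 0.1800 m
residual clearance needed = 0.2500+0.0150+0.0250 = 0.2900 m
S_min ≈ 0.0120+0.0040+0.1800+0.2900  ⇒  S_min = 243/500 m

S_min = 243/500 m = 0.4860 m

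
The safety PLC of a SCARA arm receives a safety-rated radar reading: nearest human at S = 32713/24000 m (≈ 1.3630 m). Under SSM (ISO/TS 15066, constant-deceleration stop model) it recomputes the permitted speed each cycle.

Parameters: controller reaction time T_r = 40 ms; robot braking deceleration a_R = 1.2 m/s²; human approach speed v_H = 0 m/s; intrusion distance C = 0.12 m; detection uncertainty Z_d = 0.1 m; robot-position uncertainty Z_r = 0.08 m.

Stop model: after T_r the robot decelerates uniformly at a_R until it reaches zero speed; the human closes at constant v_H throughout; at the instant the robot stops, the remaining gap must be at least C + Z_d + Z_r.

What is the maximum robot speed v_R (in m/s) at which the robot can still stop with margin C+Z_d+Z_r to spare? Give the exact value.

collect terms ⇒ (5/12)·v_R² + (1/25)·v_R + (-25513/24000) = 0
  disc = (1/25)² − 4·(5/12)·(-25513/24000) = 638401/360000 ; √disc = 799/600
  v_R = (−(1/25) + 799/600) / (2·(5/12)) = 31/20 m/s
check:
braking lasts T_s = (31/20)/(6/5) = 1.2917 s
robot in T_r: 1.5500·0.0400 = 0.0620 m
robot covers 1.5500·1.2917 − ½·1.2000·1.2917² = 1.0010 m while stopping
human closes 0.0000·1.3317 = 0.0000 m
residual clearance needed = 0.1200+0.1000+0.0800 = 0.3000 m
sum ≈ 0.0620+1.0010+0.0000+0.3000 ≈ 1.3630 m = S ✓

v_R_max = 31/20 m/s = 1.5500 m/s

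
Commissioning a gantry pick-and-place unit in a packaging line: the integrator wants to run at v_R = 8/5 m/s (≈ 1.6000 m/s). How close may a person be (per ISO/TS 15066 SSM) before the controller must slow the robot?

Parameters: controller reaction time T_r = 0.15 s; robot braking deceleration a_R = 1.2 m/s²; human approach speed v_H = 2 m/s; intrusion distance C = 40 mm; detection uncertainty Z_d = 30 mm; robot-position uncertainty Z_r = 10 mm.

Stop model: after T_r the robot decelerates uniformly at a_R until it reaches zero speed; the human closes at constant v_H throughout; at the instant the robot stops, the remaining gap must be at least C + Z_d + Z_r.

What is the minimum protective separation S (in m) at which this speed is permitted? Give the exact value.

S_min = 653/150 m = 4.3533 m

T_s = v_R/a_R = (8/5)/(6/5) = 1.3333 s
robot covers v_R·T_r = 1.6000·0.1500 = 0.2400 m before braking
robot covers 1.6000·1.3333 − ½·1.2000·1.3333² = 1.0667 m while stopping
person approaches 2.0000·(0.1500+1.3333) = 2.9667 m
C+Z_d+Z_r = 0.0400+0.0300+0.0100 = 0.0800 m
S_min ≈ 0.2400+1.0667+2.9667+0.0800  ⇒  S_min = 653/150 m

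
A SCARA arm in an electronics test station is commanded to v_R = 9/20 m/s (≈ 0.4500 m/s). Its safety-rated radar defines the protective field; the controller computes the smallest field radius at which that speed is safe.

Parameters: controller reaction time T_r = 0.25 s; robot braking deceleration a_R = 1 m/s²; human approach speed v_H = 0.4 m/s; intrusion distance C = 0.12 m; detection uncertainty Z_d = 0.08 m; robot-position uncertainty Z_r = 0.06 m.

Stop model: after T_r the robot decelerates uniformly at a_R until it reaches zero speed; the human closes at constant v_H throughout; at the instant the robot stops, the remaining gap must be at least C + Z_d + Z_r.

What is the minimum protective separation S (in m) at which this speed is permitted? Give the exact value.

braking lasts T_s = (9/20)/1 = 0.4500 s
reaction-phase robot travel = 0.4500·0.2500 = 0.1125 m
braking distance = 0.4500²/(2·1.0000) = 0.1013 m
person approaches 0.4000·(0.2500+0.4500) = 0.2800 m
margins: 0.1200+0.0800+0.0600 = 0.2600 m
S_min ≈ 0.1125+0.1013+0.2800+0.2600  ⇒  S_min = 603/800 m

S_min = 603/800 m = 0.7538 m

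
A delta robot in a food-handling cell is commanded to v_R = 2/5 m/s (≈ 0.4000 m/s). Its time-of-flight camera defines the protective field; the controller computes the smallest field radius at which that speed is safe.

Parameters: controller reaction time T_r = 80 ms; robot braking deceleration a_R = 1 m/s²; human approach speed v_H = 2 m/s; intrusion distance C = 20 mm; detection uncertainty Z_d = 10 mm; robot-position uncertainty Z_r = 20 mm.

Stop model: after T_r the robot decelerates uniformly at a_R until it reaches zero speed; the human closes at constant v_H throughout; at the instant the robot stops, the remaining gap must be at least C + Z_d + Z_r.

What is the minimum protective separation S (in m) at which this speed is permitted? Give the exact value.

S_min = 561/500 m = 1.1220 m

stop time T_s = (2/5)/1 = 0.4000 s
robot covers v_R·T_r = 0.4000·0.0800 = 0.0320 m before braking
braking distance = 0.4000²/(2·1.0000) = 0.0800 m
human over T_r+T_s: 2.0000·(0.0800+0.4000) = 0.9600 m
margins: 0.0200+0.0100+0.0200 = 0.0500 m
S_min ≈ 0.0320+0.0800+0.9600+0.0500  ⇒  S_min = 561/500 m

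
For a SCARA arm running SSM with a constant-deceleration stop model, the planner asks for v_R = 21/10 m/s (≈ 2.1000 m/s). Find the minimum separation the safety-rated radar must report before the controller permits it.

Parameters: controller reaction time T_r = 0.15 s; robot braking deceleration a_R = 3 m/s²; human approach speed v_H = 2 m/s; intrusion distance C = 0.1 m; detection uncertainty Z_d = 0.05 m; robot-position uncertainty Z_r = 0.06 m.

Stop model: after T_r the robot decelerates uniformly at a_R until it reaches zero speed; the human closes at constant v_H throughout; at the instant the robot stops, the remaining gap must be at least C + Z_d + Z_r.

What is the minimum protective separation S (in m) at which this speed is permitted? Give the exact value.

S_min = 74/25 m = 2.9600 m

braking lasts T_s = (21/10)/3 = 0.7000 s
robot covers v_R·T_r = 2.1000·0.1500 = 0.3150 m before braking
robot under decel: 2.1000²/(2·3.0000) = 0.7350 m
human over T_r+T_s: 2.0000·(0.1500+0.7000) = 1.7000 m
residual clearance needed = 0.1000+0.0500+0.0600 = 0.2100 m
S_min ≈ 0.3150+0.7350+1.7000+0.2100  ⇒  S_min = 74/25 m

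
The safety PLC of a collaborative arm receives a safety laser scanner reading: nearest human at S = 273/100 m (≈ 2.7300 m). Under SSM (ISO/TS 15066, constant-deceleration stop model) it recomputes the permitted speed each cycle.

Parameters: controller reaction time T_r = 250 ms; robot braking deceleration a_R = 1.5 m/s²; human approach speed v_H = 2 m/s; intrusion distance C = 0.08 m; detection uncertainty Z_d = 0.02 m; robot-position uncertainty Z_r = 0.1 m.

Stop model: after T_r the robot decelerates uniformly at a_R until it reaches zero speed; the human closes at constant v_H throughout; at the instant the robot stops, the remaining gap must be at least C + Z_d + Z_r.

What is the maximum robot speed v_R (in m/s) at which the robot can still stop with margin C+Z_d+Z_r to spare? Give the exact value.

v_R_max = 21/20 m/s = 1.0500 m/s

collect terms ⇒ (1/3)·v_R² + (19/12)·v_R + (-203/100) = 0
  disc = (19/12)² − 4·(1/3)·(-203/100) = 18769/3600 ; √disc = 137/60
  v_R = (−(19/12) + 137/60) / (2·(1/3)) = 21/20 m/s
check:
T_s = v_R/a_R = (21/20)/(3/2) = 0.7000 s
reaction-phase robot travel = 1.0500·0.2500 = 0.2625 m
robot under decel: 1.0500²/(2·1.5000) = 0.3675 m
human over T_r+T_s: 2.0000·(0.2500+0.7000) = 1.9000 m
margins: 0.0800+0.0200+0.1000 = 0.2000 m
sum ≈ 0.2625+0.3675+1.9000+0.2000 ≈ 2.7300 m = S ✓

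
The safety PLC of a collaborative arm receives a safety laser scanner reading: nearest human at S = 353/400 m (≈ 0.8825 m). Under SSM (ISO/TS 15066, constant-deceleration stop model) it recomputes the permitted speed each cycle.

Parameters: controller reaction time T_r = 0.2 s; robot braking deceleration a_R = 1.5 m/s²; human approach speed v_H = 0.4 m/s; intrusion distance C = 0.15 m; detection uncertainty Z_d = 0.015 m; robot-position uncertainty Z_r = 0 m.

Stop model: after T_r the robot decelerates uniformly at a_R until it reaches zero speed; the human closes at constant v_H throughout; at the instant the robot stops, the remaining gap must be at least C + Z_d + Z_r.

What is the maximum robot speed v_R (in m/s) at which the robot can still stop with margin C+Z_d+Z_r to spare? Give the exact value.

collect terms ⇒ (1/3)·v_R² + (7/15)·v_R + (-51/80) = 0
  disc = (7/15)² − 4·(1/3)·(-51/80) = 961/900 ; √disc = 31/30
  v_R = (−(7/15) + 31/30) / (2·(1/3)) = 17/20 m/s
check:
T_s = v_R/a_R = (17/20)/(3/2) = 0.5667 s
reaction-phase robot travel = 0.8500·0.2000 = 0.1700 m
braking distance = 0.8500²/(2·1.5000) = 0.2408 m
human over T_r+T_s: 0.4000·(0.2000+0.5667) = 0.3067 m
C+Z_d+Z_r = 0.1500+0.0150+0.0000 = 0.1650 m
sum ≈ 0.1700+0.2408+0.3067+0.1650 ≈ 0.8825 m = S ✓

v_R_max = 17/20 m/s = 0.8500 m/s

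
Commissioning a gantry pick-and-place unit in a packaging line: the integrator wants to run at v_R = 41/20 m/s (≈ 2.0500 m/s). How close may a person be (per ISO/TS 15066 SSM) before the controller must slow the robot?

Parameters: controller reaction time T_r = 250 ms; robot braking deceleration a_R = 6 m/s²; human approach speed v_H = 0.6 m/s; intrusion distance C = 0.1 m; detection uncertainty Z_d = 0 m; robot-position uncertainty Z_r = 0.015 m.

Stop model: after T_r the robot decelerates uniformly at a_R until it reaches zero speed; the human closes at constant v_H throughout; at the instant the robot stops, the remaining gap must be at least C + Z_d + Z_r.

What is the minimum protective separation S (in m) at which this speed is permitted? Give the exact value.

braking lasts T_s = (41/20)/6 = 0.3417 s
robot covers v_R·T_r = 2.0500·0.2500 = 0.5125 m before braking
robot covers 2.0500·0.3417 − ½·6.0000·0.3417² = 0.3502 m while stopping
human over T_r+T_s: 0.6000·(0.2500+0.3417) = 0.3550 m
residual clearance needed = 0.1000+0.0000+0.0150 = 0.1150 m
S_min ≈ 0.5125+0.3502+0.3550+0.1150  ⇒  S_min = 6397/4800 m

S_min = 6397/4800 m = 1.3327 m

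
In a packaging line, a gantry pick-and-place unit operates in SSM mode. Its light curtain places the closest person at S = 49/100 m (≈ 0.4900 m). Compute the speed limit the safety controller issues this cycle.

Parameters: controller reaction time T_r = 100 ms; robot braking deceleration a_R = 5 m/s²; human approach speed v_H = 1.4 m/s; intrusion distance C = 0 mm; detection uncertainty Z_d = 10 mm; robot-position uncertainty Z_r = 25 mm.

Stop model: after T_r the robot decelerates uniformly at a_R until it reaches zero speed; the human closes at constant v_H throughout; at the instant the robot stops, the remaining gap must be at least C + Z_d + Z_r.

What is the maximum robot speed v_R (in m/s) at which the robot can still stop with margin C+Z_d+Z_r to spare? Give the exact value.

collect terms ⇒ (1/10)·v_R² + (19/50)·v_R + (-63/200) = 0
  disc = (19/50)² − 4·(1/10)·(-63/200) = 169/625 ; √disc = 13/25
  v_R = (−(19/50) + 13/25) / (2·(1/10)) = 7/10 m/s
check:
stop time T_s = (7/10)/5 = 0.1400 s
robot covers v_R·T_r = 0.7000·0.1000 = 0.0700 m before braking
braking distance = 0.7000²/(2·5.0000) = 0.0490 m
human over T_r+T_s: 1.4000·(0.1000+0.1400) = 0.3360 m
C+Z_d+Z_r = 0.0000+0.0100+0.0250 = 0.0350 m
sum ≈ 0.0700+0.0490+0.3360+0.0350 ≈ 0.4900 m = S ✓

v_R_max = 7/10 m/s = 0.7000 m/s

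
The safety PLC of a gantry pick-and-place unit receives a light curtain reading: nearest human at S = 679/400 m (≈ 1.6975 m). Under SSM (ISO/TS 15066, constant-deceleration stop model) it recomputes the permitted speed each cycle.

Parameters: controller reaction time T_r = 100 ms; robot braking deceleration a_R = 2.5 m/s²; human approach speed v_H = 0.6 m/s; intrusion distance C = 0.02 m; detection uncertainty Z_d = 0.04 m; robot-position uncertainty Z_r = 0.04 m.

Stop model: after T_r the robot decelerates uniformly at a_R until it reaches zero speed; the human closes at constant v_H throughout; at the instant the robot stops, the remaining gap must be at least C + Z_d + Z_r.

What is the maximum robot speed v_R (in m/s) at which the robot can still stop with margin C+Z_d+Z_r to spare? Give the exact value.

v_R_max = 41/20 m/s = 2.0500 m/s

quadratic (1/5)·v² + (17/50)·v + (-123/80) = 0
  disc = (17/50)² − 4·(1/5)·(-123/80) = 841/625 ; √disc = 29/25
  v_R = (−(17/50) + 29/25) / (2·(1/5)) = 41/20 m/s
check:
braking lasts T_s = (41/20)/(5/2) = 0.8200 s
robot in T_r: 2.0500·0.1000 = 0.2050 m
robot covers 2.0500·0.8200 − ½·2.5000·0.8200² = 0.8405 m while stopping
human closes 0.6000·0.9200 = 0.5520 m
margins: 0.0200+0.0400+0.0400 = 0.1000 m
sum ≈ 0.2050+0.8405+0.5520+0.1000 ≈ 1.6975 m = S ✓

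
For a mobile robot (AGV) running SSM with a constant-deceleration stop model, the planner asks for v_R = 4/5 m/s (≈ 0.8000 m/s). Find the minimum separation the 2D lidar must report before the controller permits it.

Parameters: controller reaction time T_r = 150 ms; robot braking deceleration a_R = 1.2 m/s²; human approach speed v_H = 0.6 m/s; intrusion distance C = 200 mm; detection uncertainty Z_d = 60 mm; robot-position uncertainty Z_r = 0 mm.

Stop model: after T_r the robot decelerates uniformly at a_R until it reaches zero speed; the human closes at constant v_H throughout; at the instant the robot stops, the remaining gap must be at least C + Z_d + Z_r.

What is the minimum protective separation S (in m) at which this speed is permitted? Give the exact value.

braking lasts T_s = (4/5)/(6/5) = 0.6667 s
robot in T_r: 0.8000·0.1500 = 0.1200 m
robot under decel: 0.8000²/(2·1.2000) = 0.2667 m
person approaches 0.6000·(0.1500+0.6667) = 0.4900 m
residual clearance needed = 0.2000+0.0600+0.0000 = 0.2600 m
S_min ≈ 0.1200+0.2667+0.4900+0.2600  ⇒  S_min = 341/300 m

S_min = 341/300 m = 1.1367 m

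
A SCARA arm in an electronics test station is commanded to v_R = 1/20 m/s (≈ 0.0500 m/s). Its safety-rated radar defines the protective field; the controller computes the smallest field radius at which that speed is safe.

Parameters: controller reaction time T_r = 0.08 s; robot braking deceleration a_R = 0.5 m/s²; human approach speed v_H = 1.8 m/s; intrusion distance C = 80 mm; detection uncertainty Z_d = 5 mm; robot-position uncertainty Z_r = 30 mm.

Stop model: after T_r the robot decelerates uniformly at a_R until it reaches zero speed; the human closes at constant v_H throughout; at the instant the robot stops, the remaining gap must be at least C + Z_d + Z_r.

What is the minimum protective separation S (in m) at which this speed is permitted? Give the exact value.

T_s = v_R/a_R = (1/20)/(1/2) = 0.1000 s
reaction-phase robot travel = 0.0500·0.0800 = 0.0040 m
robot covers 0.0500·0.1000 − ½·0.5000·0.1000² = 0.0025 m while stopping
human over T_r+T_s: 1.8000·(0.0800+0.1000) = 0.3240 m
residual clearance needed = 0.0800+0.0050+0.0300 = 0.1150 m
S_min ≈ 0.0040+0.0025+0.3240+0.1150  ⇒  S_min = 891/2000 m

S_min = 891/2000 m = 0.4455 m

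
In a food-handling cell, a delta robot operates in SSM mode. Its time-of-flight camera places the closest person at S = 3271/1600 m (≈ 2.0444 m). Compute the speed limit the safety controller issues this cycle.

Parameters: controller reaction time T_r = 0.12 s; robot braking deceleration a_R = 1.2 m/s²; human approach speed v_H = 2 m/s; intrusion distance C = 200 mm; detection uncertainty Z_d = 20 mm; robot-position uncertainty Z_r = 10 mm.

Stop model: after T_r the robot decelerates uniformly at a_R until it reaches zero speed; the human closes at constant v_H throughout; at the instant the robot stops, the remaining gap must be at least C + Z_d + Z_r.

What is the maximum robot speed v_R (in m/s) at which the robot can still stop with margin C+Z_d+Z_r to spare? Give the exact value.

at the boundary: (5/12)·v² + (134/75)·v + (-2519/1600) = 0
  disc = (134/75)² − 4·(5/12)·(-2519/1600) = 2093809/360000 ; √disc = 1447/600
  v_R = (−(134/75) + 1447/600) / (2·(5/12)) = 3/4 m/s
check:
T_s = v_R/a_R = (3/4)/(6/5) = 0.6250 s
robot covers v_R·T_r = 0.7500·0.1200 = 0.0900 m before braking
braking distance = 0.7500²/(2·1.2000) = 0.2344 m
person approaches 2.0000·(0.1200+0.6250) = 1.4900 m
residual clearance needed = 0.2000+0.0200+0.0100 = 0.2300 m
sum ≈ 0.0900+0.2344+1.4900+0.2300 ≈ 2.0444 m = S ✓

v_R_max = 3/4 m/s = 0.7500 m/s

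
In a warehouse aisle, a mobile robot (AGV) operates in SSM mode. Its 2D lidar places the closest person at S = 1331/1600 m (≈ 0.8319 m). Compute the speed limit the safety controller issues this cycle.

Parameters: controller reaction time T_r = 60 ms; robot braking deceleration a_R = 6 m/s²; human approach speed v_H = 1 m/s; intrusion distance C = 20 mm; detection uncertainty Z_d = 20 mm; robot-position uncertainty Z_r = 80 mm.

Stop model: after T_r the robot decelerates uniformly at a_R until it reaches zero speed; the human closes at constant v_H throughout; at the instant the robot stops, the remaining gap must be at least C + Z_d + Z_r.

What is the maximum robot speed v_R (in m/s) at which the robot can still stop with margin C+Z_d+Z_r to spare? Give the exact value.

collect terms ⇒ (1/12)·v_R² + (17/75)·v_R + (-1043/1600) = 0
  disc = (17/75)² − 4·(1/12)·(-1043/1600) = 96721/360000 ; √disc = 311/600
  v_R = (−(17/75) + 311/600) / (2·(1/12)) = 7/4 m/s
check:
T_s = v_R/a_R = (7/4)/6 = 0.2917 s
robot covers v_R·T_r = 1.7500·0.0600 = 0.1050 m before braking
robot covers 1.7500·0.2917 − ½·6.0000·0.2917² = 0.2552 m while stopping
person approaches 1.0000·(0.0600+0.2917) = 0.3517 m
residual clearance needed = 0.0200+0.0200+0.0800 = 0.1200 m
sum ≈ 0.1050+0.2552+0.3517+0.1200 ≈ 0.8319 m = S ✓

v_R_max = 7/4 m/s = 1.7500 m/s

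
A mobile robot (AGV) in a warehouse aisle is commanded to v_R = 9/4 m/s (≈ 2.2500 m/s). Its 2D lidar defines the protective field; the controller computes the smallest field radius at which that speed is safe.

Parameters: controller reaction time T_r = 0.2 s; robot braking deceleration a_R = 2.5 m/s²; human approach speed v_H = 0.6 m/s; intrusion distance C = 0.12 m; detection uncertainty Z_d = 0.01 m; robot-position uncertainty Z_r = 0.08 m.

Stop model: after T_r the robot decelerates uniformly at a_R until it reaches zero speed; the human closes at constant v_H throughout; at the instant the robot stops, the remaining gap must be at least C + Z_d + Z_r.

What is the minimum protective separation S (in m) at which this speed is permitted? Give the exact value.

S_min = 933/400 m = 2.3325 m

braking lasts T_s = (9/4)/(5/2) = 0.9000 s
robot covers v_R·T_r = 2.2500·0.2000 = 0.4500 m before braking
braking distance = 2.2500²/(2·2.5000) = 1.0125 m
human over T_r+T_s: 0.6000·(0.2000+0.9000) = 0.6600 m
residual clearance needed = 0.1200+0.0100+0.0800 = 0.2100 m
S_min ≈ 0.4500+1.0125+0.6600+0.2100  ⇒  S_min = 933/400 m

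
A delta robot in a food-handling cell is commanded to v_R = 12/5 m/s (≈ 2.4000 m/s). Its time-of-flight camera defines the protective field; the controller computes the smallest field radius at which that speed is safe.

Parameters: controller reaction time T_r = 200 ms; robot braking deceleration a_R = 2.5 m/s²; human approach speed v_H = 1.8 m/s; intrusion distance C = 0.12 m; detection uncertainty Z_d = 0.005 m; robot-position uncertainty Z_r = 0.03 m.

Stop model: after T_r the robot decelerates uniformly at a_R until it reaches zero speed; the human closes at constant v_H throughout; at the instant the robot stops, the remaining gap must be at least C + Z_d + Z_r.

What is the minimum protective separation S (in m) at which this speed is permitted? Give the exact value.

stop time T_s = (12/5)/(5/2) = 0.9600 s
robot in T_r: 2.4000·0.2000 = 0.4800 m
robot under decel: 2.4000²/(2·2.5000) = 1.1520 m
human closes 1.8000·1.1600 = 2.0880 m
C+Z_d+Z_r = 0.1200+0.0050+0.0300 = 0.1550 m
S_min ≈ 0.4800+1.1520+2.0880+0.1550  ⇒  S_min = 31/8 m

S_min = 31/8 m = 3.8750 m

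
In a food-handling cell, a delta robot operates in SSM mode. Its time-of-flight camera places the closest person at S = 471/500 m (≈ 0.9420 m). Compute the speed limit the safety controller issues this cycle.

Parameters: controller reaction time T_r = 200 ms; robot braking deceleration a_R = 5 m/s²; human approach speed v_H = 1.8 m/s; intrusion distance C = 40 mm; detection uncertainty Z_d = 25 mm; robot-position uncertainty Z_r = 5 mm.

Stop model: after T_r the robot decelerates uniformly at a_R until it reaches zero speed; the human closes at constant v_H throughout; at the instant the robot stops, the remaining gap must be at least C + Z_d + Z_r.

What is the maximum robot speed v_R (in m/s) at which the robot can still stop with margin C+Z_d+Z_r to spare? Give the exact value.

collect terms ⇒ (1/10)·v_R² + (14/25)·v_R + (-64/125) = 0
  disc = (14/25)² − 4·(1/10)·(-64/125) = 324/625 ; √disc = 18/25
  v_R = (−(14/25) + 18/25) / (2·(1/10)) = 4/5 m/s
check:
stop time T_s = (4/5)/5 = 0.1600 s
robot in T_r: 0.8000·0.2000 = 0.1600 m
robot covers 0.8000·0.1600 − ½·5.0000·0.1600² = 0.0640 m while stopping
human closes 1.8000·0.3600 = 0.6480 m
margins: 0.0400+0.0250+0.0050 = 0.0700 m
sum ≈ 0.1600+0.0640+0.6480+0.0700 ≈ 0.9420 m = S ✓

v_R_max = 4/5 m/s = 0.8000 m/s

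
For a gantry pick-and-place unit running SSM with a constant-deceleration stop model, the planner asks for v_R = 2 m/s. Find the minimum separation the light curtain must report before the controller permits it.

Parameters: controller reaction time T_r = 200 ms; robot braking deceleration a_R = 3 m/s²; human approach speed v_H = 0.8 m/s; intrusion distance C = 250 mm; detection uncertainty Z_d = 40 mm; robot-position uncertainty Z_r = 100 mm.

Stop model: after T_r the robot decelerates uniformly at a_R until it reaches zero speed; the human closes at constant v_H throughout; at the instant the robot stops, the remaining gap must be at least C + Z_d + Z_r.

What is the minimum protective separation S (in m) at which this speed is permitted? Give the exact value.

S_min = 43/20 m = 2.1500 m

T_s = v_R/a_R = 2/3 = 0.6667 s
reaction-phase robot travel = 2.0000·0.2000 = 0.4000 m
braking distance = 2.0000²/(2·3.0000) = 0.6667 m
person approaches 0.8000·(0.2000+0.6667) = 0.6933 m
C+Z_d+Z_r = 0.2500+0.0400+0.1000 = 0.3900 m
S_min ≈ 0.4000+0.6667+0.6933+0.3900  ⇒  S_min = 43/20 m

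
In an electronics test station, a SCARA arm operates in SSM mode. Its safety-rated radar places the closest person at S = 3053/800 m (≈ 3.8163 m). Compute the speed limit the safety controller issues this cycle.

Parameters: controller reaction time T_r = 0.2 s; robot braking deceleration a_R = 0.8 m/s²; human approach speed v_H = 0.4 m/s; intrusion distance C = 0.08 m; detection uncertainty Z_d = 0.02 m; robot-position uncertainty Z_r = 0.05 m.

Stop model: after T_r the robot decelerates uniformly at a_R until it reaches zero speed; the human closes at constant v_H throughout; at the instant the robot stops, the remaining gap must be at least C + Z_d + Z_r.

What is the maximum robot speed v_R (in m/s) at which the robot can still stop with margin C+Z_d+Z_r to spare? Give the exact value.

v_R_max = 19/10 m/s = 1.9000 m/s

collect terms ⇒ (5/8)·v_R² + (7/10)·v_R + (-2869/800) = 0
  disc = (7/10)² − 4·(5/8)·(-2869/800) = 15129/1600 ; √disc = 123/40
  v_R = (−(7/10) + 123/40) / (2·(5/8)) = 19/10 m/s
check:
stop time T_s = (19/10)/(4/5) = 2.3750 s
robot covers v_R·T_r = 1.9000·0.2000 = 0.3800 m before braking
braking distance = 1.9000²/(2·0.8000) = 2.2563 m
human over T_r+T_s: 0.4000·(0.2000+2.3750) = 1.0300 m
residual clearance needed = 0.0800+0.0200+0.0500 = 0.1500 m
sum ≈ 0.3800+2.2563+1.0300+0.1500 ≈ 3.8163 m = S ✓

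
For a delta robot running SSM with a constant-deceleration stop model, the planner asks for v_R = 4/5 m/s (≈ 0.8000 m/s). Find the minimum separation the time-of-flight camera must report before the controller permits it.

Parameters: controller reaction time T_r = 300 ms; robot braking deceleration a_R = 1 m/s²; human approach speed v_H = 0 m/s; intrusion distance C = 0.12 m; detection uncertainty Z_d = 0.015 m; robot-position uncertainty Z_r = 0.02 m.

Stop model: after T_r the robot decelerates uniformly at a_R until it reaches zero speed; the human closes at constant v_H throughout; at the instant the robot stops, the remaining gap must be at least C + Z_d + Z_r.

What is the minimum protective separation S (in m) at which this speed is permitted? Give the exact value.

T_s = v_R/a_R = (4/5)/1 = 0.8000 s
reaction-phase robot travel = 0.8000·0.3000 = 0.2400 m
robot covers 0.8000·0.8000 − ½·1.0000·0.8000² = 0.3200 m while stopping
human closes 0.0000·1.1000 = 0.0000 m
C+Z_d+Z_r = 0.1200+0.0150+0.0200 = 0.1550 m
S_min ≈ 0.2400+0.3200+0.0000+0.1550  ⇒  S_min = 143/200 m

S_min = 143/200 m = 0.7150 m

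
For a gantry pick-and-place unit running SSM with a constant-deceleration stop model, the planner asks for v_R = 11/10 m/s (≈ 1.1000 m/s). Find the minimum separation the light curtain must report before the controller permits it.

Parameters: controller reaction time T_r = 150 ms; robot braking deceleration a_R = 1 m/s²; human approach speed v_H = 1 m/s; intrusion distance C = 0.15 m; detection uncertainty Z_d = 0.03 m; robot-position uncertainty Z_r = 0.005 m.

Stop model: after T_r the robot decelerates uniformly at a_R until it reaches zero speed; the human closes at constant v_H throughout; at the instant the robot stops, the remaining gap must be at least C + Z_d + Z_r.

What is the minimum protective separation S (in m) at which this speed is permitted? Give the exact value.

stop time T_s = (11/10)/1 = 1.1000 s
robot covers v_R·T_r = 1.1000·0.1500 = 0.1650 m before braking
robot covers 1.1000·1.1000 − ½·1.0000·1.1000² = 0.6050 m while stopping
human over T_r+T_s: 1.0000·(0.1500+1.1000) = 1.2500 m
C+Z_d+Z_r = 0.1500+0.0300+0.0050 = 0.1850 m
S_min ≈ 0.1650+0.6050+1.2500+0.1850  ⇒  S_min = 441/200 m

S_min = 441/200 m = 2.2050 m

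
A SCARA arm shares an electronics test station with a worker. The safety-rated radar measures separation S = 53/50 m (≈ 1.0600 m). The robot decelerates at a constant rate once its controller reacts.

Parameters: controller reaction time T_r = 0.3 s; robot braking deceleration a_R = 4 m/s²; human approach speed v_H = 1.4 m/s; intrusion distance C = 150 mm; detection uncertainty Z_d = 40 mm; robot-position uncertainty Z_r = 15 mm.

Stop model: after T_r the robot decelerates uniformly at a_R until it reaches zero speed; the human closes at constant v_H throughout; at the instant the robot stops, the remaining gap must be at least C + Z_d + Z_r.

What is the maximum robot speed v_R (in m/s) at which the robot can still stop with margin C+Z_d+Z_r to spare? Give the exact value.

v_R_max = 3/5 m/s = 0.6000 m/s

at the boundary: (1/8)·v² + (13/20)·v + (-87/200) = 0
  disc = (13/20)² − 4·(1/8)·(-87/200) = 16/25 ; √disc = 4/5
  v_R = (−(13/20) + 4/5) / (2·(1/8)) = 3/5 m/s
check:
stop time T_s = (3/5)/4 = 0.1500 s
robot covers v_R·T_r = 0.6000·0.3000 = 0.1800 m before braking
braking distance = 0.6000²/(2·4.0000) = 0.0450 m
human closes 1.4000·0.4500 = 0.6300 m
margins: 0.1500+0.0400+0.0150 = 0.2050 m
sum ≈ 0.1800+0.0450+0.6300+0.2050 ≈ 1.0600 m = S ✓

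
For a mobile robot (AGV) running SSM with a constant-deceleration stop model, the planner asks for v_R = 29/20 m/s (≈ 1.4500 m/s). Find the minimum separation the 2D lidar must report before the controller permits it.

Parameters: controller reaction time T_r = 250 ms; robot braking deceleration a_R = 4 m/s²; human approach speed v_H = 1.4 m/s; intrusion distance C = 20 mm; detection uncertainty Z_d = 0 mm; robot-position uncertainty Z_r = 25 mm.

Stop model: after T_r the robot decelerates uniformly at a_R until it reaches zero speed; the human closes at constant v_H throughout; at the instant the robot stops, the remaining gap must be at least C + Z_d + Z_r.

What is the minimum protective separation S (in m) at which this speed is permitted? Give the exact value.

T_s = v_R/a_R = (29/20)/4 = 0.3625 s
robot in T_r: 1.4500·0.2500 = 0.3625 m
braking distance = 1.4500²/(2·4.0000) = 0.2628 m
person approaches 1.4000·(0.2500+0.3625) = 0.8575 m
margins: 0.0200+0.0000+0.0250 = 0.0450 m
S_min ≈ 0.3625+0.2628+0.8575+0.0450  ⇒  S_min = 4889/3200 m

S_min = 4889/3200 m = 1.5278 m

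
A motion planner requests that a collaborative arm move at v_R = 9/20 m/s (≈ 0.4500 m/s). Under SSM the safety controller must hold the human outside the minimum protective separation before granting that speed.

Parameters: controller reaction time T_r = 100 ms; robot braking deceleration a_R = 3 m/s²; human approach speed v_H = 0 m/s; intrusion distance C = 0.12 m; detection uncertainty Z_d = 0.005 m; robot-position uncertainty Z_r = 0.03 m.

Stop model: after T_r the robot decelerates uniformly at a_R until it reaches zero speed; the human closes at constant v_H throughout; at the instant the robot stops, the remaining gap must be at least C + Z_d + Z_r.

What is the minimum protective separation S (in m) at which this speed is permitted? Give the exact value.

braking lasts T_s = (9/20)/3 = 0.1500 s
robot covers v_R·T_r = 0.4500·0.1000 = 0.0450 m before braking
braking distance = 0.4500²/(2·3.0000) = 0.0338 m
human closes 0.0000·0.2500 = 0.0000 m
C+Z_d+Z_r = 0.1200+0.0050+0.0300 = 0.1550 m
S_min ≈ 0.0450+0.0338+0.0000+0.1550  ⇒  S_min = 187/800 m

S_min = 187/800 m = 0.2338 m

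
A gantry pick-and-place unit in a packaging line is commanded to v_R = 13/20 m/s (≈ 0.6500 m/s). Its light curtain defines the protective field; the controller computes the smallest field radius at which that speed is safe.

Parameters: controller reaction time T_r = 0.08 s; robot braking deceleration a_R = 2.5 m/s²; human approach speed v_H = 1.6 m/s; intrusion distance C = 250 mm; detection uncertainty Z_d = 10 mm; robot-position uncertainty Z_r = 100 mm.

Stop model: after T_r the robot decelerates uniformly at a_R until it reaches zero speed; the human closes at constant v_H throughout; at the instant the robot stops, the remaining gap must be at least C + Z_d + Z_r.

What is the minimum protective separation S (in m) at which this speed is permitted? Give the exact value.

S_min = 2081/2000 m = 1.0405 m

T_s = v_R/a_R = (13/20)/(5/2) = 0.2600 s
robot in T_r: 0.6500·0.0800 = 0.0520 m
robot under decel: 0.6500²/(2·2.5000) = 0.0845 m
human over T_r+T_s: 1.6000·(0.0800+0.2600) = 0.5440 m
margins: 0.2500+0.0100+0.1000 = 0.3600 m
S_min ≈ 0.0520+0.0845+0.5440+0.3600  ⇒  S_min = 2081/2000 m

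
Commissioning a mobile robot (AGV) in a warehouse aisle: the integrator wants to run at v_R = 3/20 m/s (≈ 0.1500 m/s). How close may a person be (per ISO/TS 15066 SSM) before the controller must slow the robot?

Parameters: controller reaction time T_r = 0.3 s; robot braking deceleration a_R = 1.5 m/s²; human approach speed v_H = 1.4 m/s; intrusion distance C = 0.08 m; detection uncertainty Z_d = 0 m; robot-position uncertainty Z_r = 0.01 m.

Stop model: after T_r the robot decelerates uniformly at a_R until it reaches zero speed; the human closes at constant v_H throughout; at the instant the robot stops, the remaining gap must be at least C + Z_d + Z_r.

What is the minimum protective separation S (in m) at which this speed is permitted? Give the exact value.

braking lasts T_s = (3/20)/(3/2) = 0.1000 s
robot covers v_R·T_r = 0.1500·0.3000 = 0.0450 m before braking
robot covers 0.1500·0.1000 − ½·1.5000·0.1000² = 0.0075 m while stopping
person approaches 1.4000·(0.3000+0.1000) = 0.5600 m
residual clearance needed = 0.0800+0.0000+0.0100 = 0.0900 m
S_min ≈ 0.0450+0.0075+0.5600+0.0900  ⇒  S_min = 281/400 m

S_min = 281/400 m = 0.7025 m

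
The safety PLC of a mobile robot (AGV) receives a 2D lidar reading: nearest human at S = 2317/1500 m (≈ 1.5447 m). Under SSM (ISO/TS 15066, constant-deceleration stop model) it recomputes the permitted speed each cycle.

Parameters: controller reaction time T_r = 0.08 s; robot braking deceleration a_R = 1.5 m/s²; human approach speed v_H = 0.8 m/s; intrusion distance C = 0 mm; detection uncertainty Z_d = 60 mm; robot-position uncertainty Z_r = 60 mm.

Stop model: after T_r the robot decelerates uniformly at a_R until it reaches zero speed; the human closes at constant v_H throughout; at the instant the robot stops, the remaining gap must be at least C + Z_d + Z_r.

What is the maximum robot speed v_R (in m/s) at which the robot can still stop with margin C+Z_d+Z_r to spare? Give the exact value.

quadratic (1/3)·v² + (46/75)·v + (-2041/1500) = 0
  disc = (46/75)² − 4·(1/3)·(-2041/1500) = 1369/625 ; √disc = 37/25
  v_R = (−(46/75) + 37/25) / (2·(1/3)) = 13/10 m/s
check:
T_s = v_R/a_R = (13/10)/(3/2) = 0.8667 s
robot covers v_R·T_r = 1.3000·0.0800 = 0.1040 m before braking
braking distance = 1.3000²/(2·1.5000) = 0.5633 m
human over T_r+T_s: 0.8000·(0.0800+0.8667) = 0.7573 m
residual clearance needed = 0.0000+0.0600+0.0600 = 0.1200 m
sum ≈ 0.1040+0.5633+0.7573+0.1200 ≈ 1.5447 m = S ✓

v_R_max = 13/10 m/s = 1.3000 m/s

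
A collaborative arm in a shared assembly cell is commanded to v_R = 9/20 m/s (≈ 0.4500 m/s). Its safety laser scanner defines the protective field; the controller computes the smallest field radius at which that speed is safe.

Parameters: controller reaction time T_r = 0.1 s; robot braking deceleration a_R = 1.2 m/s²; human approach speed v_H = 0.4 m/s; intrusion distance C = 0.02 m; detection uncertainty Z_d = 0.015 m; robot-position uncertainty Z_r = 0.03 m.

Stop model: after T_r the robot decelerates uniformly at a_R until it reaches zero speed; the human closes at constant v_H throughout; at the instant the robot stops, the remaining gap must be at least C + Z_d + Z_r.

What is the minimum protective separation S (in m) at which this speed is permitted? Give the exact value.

stop time T_s = (9/20)/(6/5) = 0.3750 s
robot covers v_R·T_r = 0.4500·0.1000 = 0.0450 m before braking
robot covers 0.4500·0.3750 − ½·1.2000·0.3750² = 0.0844 m while stopping
human over T_r+T_s: 0.4000·(0.1000+0.3750) = 0.1900 m
margins: 0.0200+0.0150+0.0300 = 0.0650 m
S_min ≈ 0.0450+0.0844+0.1900+0.0650  ⇒  S_min = 123/320 m

S_min = 123/320 m = 0.3844 m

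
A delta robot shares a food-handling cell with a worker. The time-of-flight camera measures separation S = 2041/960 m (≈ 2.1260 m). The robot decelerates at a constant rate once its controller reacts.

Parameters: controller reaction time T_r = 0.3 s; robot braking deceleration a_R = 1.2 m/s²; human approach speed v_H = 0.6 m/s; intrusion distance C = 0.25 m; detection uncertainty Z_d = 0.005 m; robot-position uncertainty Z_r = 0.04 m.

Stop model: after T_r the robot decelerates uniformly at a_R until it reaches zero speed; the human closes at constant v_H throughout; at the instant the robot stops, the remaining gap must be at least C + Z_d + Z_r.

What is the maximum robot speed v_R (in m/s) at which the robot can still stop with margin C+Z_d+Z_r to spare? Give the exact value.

v_R_max = 5/4 m/s = 1.2500 m/s

collect terms ⇒ (5/12)·v_R² + (4/5)·v_R + (-317/192) = 0
  disc = (4/5)² − 4·(5/12)·(-317/192) = 48841/14400 ; √disc = 221/120
  v_R = (−(4/5) + 221/120) / (2·(5/12)) = 5/4 m/s
check:
T_s = v_R/a_R = (5/4)/(6/5) = 1.0417 s
robot covers v_R·T_r = 1.2500·0.3000 = 0.3750 m before braking
braking distance = 1.2500²/(2·1.2000) = 0.6510 m
human over T_r+T_s: 0.6000·(0.3000+1.0417) = 0.8050 m
margins: 0.2500+0.0050+0.0400 = 0.2950 m
sum ≈ 0.3750+0.6510+0.8050+0.2950 ≈ 2.1260 m = S ✓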